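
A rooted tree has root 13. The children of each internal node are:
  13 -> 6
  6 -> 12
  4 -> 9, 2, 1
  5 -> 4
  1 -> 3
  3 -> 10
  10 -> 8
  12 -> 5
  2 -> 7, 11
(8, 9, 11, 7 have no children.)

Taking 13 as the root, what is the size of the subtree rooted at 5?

10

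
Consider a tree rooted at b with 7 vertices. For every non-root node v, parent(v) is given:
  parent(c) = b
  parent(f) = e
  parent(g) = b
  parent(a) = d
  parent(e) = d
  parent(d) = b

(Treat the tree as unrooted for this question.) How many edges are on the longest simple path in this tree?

A longest path is f - e - d - b - g, with 4 edges.

4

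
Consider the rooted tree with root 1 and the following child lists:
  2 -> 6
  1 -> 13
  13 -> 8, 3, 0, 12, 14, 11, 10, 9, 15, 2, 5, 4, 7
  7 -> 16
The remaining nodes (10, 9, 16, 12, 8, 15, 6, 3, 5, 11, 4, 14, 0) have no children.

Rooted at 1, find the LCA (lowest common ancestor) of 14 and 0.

13

Path 14→root: 14 13 1; path 0→root: 0 13 1.
First common node: 13.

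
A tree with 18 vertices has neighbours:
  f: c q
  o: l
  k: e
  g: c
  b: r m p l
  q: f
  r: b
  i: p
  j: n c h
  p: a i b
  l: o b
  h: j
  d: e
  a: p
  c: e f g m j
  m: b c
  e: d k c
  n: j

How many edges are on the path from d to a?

Walking from d: d - e - c - m - b - p - a. Length 6.

6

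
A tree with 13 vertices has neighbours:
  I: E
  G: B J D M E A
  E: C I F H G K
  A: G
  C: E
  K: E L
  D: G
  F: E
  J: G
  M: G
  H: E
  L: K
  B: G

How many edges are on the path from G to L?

3

The path is G – E – K – L, which has 3 edges.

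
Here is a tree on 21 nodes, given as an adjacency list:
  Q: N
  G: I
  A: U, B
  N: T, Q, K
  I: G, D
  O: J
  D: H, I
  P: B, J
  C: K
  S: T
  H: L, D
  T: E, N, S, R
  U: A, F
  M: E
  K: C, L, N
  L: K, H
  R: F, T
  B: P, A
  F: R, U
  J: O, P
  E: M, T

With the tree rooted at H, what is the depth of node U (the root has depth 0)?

H–L–K–N–T–R–F–U — 7 edges.

7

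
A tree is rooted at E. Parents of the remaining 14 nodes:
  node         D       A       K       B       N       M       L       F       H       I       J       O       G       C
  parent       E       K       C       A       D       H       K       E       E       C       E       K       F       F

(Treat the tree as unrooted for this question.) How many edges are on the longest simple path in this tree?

A longest path is B-A-K-C-F-E-H-M, with 7 edges.

7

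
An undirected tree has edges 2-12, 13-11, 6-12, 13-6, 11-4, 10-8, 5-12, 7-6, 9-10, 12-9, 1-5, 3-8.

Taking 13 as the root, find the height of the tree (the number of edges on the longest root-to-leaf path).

3 sits deepest: 13 → 6 → 12 → 9 → 10 → 8 → 3 — 6 edges from the root.

6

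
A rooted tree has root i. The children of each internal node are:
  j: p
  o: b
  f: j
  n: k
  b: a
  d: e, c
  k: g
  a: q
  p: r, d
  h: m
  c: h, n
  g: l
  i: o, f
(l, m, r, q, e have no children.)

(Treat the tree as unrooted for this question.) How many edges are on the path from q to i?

4

Walking from q: q - a - b - o - i. Length 4.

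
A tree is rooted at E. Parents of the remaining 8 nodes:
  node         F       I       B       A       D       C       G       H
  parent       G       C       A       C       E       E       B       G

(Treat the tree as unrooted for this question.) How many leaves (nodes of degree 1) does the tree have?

4

Degree-1 nodes: D, F, H, I — 4 of them.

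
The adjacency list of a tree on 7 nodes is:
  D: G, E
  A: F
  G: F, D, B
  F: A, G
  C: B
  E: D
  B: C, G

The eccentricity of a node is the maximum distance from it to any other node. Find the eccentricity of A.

4

Distances from A peak at 4, attained at C (E also at distance 4).
A – F – G – B – C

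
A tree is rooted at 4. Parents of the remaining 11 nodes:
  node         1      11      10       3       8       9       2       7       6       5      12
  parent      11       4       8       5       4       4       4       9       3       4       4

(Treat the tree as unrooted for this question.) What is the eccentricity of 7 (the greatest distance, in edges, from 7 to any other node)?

The node farthest from 7 is 6, via 7-9-4-5-3-6 — 5 edges.

5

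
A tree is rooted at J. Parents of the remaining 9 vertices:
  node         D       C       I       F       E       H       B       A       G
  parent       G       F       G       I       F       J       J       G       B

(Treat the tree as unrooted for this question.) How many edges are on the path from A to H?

The path is A - G - B - J - H, which has 4 edges.

4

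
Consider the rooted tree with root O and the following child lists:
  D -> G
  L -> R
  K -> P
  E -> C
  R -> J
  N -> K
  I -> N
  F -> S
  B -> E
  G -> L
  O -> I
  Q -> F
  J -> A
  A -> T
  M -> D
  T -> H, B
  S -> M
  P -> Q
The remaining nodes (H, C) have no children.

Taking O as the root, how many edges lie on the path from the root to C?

18

O–I–N–K–P–Q–F–S–M–D–G–L–R–J–A–T–B–E–C — 18 edges.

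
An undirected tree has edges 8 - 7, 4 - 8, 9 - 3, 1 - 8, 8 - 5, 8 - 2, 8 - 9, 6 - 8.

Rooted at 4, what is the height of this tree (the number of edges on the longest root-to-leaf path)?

3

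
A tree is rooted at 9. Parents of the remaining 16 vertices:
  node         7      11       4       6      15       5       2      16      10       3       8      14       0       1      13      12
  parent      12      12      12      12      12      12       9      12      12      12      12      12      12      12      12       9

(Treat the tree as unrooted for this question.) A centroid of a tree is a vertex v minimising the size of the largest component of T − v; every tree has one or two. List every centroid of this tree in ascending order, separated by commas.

12

Delete 12: the remaining components have sizes 2, 1, 1, 1, 1, 1, 1, 1, 1, 1, 1, 1, 1, 1, 1. Max 2 ≤ 8, so 12 is a centroid.
Every other node leaves some component of size > 8, so the centroid is unique.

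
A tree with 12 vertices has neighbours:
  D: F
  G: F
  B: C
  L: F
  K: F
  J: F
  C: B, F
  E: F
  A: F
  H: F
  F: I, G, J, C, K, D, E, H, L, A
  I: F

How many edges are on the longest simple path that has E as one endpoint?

3

Distances from E peak at 3, attained at B.
E-F-C-B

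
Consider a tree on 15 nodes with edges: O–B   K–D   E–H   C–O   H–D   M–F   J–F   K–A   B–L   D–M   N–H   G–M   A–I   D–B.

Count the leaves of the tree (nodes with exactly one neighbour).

Exactly 7 nodes have a single neighbour: C, E, G, I, J, L, N.

7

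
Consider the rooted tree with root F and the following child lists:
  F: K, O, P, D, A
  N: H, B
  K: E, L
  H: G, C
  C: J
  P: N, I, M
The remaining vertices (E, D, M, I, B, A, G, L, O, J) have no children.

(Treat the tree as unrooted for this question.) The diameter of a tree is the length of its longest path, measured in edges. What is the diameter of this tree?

7

Starting from J, a farthest node is L at distance 7.
One longest path: J – C – H – N – P – F – K – L.
So the diameter is 7.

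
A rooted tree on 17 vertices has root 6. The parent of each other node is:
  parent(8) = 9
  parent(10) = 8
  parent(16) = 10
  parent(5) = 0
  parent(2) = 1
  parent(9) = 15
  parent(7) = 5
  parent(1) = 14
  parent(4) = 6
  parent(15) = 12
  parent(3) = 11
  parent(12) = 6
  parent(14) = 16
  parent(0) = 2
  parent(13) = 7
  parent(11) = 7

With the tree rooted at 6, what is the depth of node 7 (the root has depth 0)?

Path from 6 to 7: 6 – 12 – 15 – 9 – 8 – 10 – 16 – 14 – 1 – 2 – 0 – 5 – 7, which has 12 edges.

12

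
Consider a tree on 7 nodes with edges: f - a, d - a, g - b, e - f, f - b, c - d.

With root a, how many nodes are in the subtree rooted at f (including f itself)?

4

The subtree rooted at f contains: f, b, e, g — 4 nodes.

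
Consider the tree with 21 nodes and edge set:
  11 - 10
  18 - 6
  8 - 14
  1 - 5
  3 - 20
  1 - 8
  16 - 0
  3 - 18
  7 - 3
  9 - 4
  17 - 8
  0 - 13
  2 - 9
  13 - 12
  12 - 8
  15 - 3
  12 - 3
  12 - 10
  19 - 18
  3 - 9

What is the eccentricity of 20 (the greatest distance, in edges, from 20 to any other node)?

5

Distances from 20 peak at 5, attained at 5 (16 also at distance 5).
20–3–12–8–1–5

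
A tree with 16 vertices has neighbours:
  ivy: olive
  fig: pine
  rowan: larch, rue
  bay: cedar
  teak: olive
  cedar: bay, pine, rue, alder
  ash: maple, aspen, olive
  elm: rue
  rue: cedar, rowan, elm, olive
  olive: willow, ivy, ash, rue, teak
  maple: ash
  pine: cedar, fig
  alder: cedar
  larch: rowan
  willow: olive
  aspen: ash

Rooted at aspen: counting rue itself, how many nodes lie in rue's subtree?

rue's subtree: {rue, rowan, cedar, elm, larch, alder, bay, pine, fig}, size 9.

9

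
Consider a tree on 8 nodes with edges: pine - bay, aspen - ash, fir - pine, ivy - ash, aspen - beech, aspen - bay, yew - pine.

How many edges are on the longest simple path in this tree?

BFS from ivy reaches fir last, at distance 5; BFS from fir confirms no node is farther.
Path: ivy-ash-aspen-bay-pine-fir.

5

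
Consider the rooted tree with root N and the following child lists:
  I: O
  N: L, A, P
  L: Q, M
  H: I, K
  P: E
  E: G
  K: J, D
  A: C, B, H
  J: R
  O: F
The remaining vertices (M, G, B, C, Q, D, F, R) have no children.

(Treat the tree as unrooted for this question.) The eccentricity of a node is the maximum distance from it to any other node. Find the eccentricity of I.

A farthest node from I is G.
The path I-H-A-N-P-E-G has 6 edges.

6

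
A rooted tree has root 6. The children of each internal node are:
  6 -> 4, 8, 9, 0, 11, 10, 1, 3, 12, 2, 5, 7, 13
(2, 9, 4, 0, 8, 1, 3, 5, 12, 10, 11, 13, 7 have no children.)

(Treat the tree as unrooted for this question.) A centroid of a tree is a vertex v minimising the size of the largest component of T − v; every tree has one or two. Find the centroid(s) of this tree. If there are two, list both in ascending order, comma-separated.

If 6 is removed the pieces have sizes 1, 1, 1, 1, 1, 1, 1, 1, 1, 1, 1, 1, 1, all ≤ ⌊14/2⌋ = 7.
Every other node leaves some component of size > 7, so the centroid is unique.

6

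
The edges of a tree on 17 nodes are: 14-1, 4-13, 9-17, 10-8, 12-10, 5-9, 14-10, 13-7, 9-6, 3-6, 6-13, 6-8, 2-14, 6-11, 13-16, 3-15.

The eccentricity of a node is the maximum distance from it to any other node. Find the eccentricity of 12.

5

Distances from 12 peak at 5, attained at 16 (4, 7, 5, 15, 17 also at distance 5).
12–10–8–6–13–16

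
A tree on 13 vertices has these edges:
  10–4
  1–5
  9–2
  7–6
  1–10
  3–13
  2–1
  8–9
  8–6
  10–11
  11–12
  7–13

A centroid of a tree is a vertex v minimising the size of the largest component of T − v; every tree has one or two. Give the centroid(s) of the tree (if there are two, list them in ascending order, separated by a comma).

2

If 2 is removed the pieces have sizes 6, 6, all ≤ ⌊13/2⌋ = 6.
Every other node leaves some component of size > 6, so the centroid is unique.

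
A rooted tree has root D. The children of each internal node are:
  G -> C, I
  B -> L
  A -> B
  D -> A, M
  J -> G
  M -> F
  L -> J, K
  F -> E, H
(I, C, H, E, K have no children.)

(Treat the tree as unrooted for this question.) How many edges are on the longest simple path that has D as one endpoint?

6

Distances from D peak at 6, attained at C (I also at distance 6).
D – A – B – L – J – G – C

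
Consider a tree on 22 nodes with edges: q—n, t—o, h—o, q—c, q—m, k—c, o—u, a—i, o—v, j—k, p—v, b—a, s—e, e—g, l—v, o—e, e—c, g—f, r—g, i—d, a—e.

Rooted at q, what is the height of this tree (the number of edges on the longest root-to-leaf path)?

5

The longest root-to-leaf path is q-c-e-o-v-l (5 edges).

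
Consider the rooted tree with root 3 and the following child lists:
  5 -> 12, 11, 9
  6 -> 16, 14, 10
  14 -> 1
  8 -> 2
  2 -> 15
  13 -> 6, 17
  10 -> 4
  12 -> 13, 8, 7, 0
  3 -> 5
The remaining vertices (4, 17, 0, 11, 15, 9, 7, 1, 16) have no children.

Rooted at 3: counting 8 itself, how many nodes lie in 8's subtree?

Descendants of 8 (including itself): 8, 2, 15. That's 3.

3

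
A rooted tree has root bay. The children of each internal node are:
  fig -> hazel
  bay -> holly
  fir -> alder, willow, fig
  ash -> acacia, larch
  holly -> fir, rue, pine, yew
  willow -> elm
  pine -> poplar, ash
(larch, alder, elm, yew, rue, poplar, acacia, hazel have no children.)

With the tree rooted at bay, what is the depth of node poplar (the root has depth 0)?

Path from bay to poplar: bay–holly–pine–poplar, which has 3 edges.

3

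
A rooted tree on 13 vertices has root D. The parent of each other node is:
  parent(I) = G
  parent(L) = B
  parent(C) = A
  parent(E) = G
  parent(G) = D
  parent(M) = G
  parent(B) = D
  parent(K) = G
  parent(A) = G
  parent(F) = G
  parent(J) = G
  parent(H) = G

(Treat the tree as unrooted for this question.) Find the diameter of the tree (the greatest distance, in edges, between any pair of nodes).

A longest path is L-B-D-G-A-C, with 5 edges.

5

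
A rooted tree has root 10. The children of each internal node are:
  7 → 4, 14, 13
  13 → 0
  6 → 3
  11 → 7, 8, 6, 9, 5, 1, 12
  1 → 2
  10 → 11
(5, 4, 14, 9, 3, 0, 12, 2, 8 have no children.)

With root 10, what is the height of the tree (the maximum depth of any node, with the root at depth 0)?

A deepest node is 0, reached by 10-11-7-13-0.
That path has 4 edges, so the height is 4.

4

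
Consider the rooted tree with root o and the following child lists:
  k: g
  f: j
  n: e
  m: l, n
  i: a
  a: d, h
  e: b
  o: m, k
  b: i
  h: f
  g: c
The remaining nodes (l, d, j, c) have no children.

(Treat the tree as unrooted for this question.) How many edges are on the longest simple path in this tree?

Starting from c, a farthest node is j at distance 12.
One longest path: c - g - k - o - m - n - e - b - i - a - h - f - j.
So the diameter is 12.

12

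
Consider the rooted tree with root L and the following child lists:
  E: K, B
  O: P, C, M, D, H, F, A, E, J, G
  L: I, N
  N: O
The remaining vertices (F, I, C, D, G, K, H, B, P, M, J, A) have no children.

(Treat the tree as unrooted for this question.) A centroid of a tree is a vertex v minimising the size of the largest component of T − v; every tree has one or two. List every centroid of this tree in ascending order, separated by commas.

Delete O: the remaining components have sizes 3, 3, 1, 1, 1, 1, 1, 1, 1, 1, 1. Max 3 ≤ 8, so O is a centroid.
Every other node leaves some component of size > 8, so the centroid is unique.

O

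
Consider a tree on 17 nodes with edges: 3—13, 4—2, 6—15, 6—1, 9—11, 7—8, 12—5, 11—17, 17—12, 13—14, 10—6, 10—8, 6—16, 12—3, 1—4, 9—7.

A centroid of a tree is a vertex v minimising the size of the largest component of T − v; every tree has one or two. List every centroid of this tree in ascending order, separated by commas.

Removing 7 splits the tree into components of sizes 8, 8; the largest is 8 ≤ ⌊17/2⌋ = 8.
Every other node leaves some component of size > 8, so the centroid is unique.

7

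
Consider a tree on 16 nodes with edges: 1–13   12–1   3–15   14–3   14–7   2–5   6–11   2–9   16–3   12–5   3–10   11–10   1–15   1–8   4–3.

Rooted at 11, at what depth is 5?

Path from 11 to 5: 11 → 10 → 3 → 15 → 1 → 12 → 5, which has 6 edges.

6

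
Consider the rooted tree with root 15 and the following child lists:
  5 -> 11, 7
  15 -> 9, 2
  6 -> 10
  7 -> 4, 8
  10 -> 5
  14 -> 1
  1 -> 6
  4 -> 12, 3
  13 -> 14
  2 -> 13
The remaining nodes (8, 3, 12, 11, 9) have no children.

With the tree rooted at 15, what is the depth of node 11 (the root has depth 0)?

8

15–2–13–14–1–6–10–5–11 — 8 edges.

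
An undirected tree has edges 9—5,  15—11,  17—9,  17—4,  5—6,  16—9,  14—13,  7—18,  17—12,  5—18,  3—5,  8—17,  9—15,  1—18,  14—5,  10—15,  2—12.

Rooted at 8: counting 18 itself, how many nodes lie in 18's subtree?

Descendants of 18 (including itself): 18, 7, 1. That's 3.

3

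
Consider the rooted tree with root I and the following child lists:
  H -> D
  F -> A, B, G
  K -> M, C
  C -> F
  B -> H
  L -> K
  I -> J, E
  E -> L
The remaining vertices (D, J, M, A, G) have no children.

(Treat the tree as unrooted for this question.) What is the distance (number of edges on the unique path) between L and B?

Walking from L: L–K–C–F–B. Length 4.

4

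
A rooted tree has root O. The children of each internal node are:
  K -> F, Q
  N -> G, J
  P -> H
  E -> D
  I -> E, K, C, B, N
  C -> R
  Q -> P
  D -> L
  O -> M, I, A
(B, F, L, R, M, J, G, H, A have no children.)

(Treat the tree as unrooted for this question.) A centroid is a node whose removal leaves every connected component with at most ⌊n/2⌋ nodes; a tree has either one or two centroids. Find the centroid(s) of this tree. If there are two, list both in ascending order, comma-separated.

Delete I: the remaining components have sizes 5, 3, 3, 3, 2, 1. Max 5 ≤ 9, so I is a centroid.
No neighbour of I does as well, so I is the unique centroid.

I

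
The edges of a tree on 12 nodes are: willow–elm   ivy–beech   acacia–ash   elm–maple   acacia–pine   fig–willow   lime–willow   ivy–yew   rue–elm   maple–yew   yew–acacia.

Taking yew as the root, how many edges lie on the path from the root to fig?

4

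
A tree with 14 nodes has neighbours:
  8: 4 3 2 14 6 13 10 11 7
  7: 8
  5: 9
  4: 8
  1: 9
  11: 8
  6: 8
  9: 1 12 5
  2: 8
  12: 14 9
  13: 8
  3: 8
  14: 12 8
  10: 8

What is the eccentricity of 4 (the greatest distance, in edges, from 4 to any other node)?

The node farthest from 4 is 1 (5 also at distance 5), via 4 – 8 – 14 – 12 – 9 – 1 — 5 edges.

5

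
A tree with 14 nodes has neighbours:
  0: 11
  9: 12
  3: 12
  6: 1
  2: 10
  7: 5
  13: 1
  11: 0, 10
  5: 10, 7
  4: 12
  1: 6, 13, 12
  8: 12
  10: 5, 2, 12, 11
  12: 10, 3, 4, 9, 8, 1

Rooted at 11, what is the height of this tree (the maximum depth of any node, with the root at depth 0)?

The longest root-to-leaf path is 11 – 10 – 12 – 1 – 6 (4 edges).

4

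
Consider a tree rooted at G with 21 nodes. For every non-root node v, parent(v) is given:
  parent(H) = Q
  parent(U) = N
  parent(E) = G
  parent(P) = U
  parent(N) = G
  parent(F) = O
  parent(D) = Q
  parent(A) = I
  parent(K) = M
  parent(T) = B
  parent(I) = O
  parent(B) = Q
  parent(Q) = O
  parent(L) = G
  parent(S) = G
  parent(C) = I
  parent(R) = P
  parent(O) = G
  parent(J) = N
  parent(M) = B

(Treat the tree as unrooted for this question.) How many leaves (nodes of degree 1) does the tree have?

The leaves are A, C, D, E, F, H, J, K, L, R, S, T.
That is 12 leaves.

12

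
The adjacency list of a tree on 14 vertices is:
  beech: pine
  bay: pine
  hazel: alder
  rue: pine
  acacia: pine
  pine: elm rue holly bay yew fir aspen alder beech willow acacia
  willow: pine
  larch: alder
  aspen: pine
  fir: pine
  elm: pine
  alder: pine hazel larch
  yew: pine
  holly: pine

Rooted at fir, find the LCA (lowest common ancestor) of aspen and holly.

aspen's ancestor chain is aspen, pine, fir and holly's is holly, pine, fir; they first meet at pine.

pine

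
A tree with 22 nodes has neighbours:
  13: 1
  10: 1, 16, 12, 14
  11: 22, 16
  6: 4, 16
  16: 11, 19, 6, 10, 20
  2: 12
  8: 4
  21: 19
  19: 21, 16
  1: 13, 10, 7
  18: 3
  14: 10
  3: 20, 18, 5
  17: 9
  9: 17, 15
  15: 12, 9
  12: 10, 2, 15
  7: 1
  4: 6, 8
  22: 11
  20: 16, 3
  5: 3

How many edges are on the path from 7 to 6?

Walking from 7: 7–1–10–16–6. Length 4.

4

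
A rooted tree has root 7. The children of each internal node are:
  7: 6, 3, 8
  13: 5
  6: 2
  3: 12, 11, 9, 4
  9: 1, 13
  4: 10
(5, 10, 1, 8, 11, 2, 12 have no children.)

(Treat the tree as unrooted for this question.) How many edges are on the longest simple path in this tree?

Starting from 2, a farthest node is 5 at distance 6.
One longest path: 2-6-7-3-9-13-5.
So the diameter is 6.

6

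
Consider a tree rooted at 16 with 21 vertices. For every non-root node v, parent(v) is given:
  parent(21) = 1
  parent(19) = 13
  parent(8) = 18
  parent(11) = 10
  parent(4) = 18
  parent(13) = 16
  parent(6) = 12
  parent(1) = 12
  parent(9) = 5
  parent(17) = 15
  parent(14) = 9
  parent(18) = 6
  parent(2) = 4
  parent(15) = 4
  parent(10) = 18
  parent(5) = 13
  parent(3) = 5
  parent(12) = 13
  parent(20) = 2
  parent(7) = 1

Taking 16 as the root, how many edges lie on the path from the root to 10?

5

16 – 13 – 12 – 6 – 18 – 10 — 5 edges.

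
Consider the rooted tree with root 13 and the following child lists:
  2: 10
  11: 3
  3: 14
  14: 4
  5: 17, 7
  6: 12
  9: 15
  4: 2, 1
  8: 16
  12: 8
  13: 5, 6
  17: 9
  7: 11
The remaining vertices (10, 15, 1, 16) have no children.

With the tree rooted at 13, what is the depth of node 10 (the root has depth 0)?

Climbing from 10 to the root: 10 – 2 – 4 – 14 – 3 – 11 – 7 – 5 – 13. That's 8 steps.

8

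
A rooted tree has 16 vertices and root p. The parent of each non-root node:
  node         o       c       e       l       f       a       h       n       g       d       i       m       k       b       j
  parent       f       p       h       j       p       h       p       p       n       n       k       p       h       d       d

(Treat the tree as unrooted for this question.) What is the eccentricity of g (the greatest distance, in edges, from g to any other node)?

5

The node farthest from g is i, via g–n–p–h–k–i — 5 edges.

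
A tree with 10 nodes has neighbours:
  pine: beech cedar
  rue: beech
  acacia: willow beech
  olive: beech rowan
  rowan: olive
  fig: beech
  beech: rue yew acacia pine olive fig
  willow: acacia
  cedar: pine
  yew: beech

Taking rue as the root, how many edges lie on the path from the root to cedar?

Path from rue to cedar: rue – beech – pine – cedar, which has 3 edges.

3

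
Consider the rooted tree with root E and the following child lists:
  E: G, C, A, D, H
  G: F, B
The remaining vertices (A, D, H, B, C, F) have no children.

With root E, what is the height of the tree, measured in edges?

2

A deepest node is F, reached by E-G-F.
That path has 2 edges, so the height is 2.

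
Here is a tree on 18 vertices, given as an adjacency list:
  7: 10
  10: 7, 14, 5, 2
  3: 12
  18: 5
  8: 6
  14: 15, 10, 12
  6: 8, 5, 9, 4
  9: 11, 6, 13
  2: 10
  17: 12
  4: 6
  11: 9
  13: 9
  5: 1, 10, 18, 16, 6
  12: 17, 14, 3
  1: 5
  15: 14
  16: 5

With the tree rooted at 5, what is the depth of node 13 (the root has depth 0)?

Path from 5 to 13: 5 – 6 – 9 – 13, which has 3 edges.

3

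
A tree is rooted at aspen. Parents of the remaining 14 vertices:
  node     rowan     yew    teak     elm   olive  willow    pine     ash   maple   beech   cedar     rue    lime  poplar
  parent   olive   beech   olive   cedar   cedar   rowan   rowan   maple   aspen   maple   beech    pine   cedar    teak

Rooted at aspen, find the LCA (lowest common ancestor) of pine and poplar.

olive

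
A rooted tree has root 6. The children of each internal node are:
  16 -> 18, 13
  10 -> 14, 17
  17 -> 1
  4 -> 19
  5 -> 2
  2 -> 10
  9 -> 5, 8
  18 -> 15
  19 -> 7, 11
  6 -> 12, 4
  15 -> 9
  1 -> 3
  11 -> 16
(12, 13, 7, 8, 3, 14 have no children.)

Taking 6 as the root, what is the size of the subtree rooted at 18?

11

18's subtree: {18, 15, 9, 5, 8, 2, 10, 14, 17, 1, 3}, size 11.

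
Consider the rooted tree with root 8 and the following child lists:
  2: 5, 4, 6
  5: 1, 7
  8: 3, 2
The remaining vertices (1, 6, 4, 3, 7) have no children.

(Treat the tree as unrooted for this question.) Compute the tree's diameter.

4

A longest path is 3 – 8 – 2 – 5 – 1, with 4 edges.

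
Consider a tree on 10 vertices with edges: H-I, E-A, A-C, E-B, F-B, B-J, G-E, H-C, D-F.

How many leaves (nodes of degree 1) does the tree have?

4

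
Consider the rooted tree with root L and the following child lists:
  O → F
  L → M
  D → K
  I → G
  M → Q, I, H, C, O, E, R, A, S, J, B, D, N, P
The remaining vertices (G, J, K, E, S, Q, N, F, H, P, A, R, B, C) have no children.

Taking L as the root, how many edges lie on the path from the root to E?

2

L – M – E — 2 edges.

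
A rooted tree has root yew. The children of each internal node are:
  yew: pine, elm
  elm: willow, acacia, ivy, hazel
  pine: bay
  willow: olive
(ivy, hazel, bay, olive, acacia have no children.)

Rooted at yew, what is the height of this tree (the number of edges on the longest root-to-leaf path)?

A deepest node is olive, reached by yew-elm-willow-olive.
That path has 3 edges, so the height is 3.

3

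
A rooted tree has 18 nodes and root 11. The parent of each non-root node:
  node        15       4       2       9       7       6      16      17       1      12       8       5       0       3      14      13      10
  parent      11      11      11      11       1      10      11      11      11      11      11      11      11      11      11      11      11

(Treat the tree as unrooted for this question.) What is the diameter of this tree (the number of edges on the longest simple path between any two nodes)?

4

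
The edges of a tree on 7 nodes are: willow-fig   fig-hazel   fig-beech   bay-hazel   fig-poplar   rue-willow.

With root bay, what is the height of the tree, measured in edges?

4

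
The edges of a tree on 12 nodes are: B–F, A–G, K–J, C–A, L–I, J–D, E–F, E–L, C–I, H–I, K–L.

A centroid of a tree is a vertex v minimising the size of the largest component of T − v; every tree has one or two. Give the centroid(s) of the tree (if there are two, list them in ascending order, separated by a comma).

L

Removing L splits the tree into components of sizes 5, 3, 3; the largest is 5 ≤ ⌊12/2⌋ = 6.
Every other node leaves some component of size > 6, so the centroid is unique.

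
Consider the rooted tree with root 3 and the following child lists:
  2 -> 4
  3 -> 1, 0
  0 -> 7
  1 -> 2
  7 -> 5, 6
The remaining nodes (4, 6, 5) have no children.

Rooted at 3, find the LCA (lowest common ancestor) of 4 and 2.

Ancestors of 4 (toward the root): 4, 2, 1, 3.
Ancestors of 2: 2, 1, 3.
The deepest node appearing in both lists is 2.

2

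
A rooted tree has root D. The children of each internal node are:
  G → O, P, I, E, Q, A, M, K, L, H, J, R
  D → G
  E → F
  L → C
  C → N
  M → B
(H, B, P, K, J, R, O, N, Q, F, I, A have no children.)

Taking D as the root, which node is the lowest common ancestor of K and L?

G

K's ancestor chain is K, G, D and L's is L, G, D; they first meet at G.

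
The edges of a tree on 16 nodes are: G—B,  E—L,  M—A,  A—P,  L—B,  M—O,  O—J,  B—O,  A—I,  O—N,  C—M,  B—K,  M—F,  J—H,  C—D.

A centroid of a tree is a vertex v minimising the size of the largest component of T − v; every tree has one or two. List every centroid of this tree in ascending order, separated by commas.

If O is removed the pieces have sizes 7, 5, 2, 1, all ≤ ⌊16/2⌋ = 8.
Every other node leaves some component of size > 8, so the centroid is unique.

O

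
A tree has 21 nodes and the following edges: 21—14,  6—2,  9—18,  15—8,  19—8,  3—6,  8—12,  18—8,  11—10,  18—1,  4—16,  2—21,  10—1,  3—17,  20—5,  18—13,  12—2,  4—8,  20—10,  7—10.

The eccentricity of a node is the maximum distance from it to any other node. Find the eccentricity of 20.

9

The node farthest from 20 is 17, via 20–10–1–18–8–12–2–6–3–17 — 9 edges.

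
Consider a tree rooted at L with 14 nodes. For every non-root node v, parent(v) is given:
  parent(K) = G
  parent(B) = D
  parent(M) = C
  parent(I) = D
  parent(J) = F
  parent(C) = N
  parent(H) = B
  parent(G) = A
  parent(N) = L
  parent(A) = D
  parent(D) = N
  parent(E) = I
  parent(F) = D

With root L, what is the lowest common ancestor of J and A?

D

J's ancestor chain is J, F, D, N, L and A's is A, D, N, L; they first meet at D.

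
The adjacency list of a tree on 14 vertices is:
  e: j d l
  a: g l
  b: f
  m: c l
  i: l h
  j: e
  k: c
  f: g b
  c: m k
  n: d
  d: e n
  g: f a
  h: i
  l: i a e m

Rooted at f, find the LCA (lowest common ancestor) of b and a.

f

Path b→root: b f; path a→root: a g f.
First common node: f.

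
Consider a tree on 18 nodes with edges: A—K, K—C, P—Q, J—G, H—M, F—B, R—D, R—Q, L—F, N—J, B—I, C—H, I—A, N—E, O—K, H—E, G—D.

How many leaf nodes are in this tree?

Exactly 4 nodes have a single neighbour: L, M, O, P.

4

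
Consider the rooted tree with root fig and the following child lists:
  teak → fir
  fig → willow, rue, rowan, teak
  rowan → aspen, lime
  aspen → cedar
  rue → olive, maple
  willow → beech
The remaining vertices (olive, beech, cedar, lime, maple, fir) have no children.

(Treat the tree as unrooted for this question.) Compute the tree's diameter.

5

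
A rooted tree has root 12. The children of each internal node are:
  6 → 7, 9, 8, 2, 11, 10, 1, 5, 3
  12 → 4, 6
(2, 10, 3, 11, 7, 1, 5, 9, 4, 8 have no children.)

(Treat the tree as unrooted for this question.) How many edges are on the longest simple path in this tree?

3

BFS from 4 reaches 1 last, at distance 3; BFS from 1 confirms no node is farther.
Path: 4 - 12 - 6 - 1.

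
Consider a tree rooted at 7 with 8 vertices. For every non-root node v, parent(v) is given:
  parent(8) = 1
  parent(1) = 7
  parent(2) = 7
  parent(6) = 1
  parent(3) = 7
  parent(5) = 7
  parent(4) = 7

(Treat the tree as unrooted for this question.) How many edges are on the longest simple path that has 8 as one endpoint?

3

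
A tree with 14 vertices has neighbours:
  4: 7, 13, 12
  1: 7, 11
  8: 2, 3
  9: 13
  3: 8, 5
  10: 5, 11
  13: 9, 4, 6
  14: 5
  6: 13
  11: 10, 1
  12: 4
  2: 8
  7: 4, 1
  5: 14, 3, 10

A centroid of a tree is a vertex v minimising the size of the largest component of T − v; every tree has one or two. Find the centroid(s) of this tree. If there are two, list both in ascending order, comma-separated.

1, 11

Removing 11 splits the tree into components of sizes 7, 6; the largest is 7 ≤ ⌊14/2⌋ = 7.
Its neighbour 1 also leaves a largest component of size 7, so both are centroids.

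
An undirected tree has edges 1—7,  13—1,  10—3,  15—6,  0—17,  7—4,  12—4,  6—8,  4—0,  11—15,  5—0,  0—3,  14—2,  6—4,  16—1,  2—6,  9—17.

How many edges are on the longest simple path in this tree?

6

A longest path is 14–2–6–4–0–17–9, with 6 edges.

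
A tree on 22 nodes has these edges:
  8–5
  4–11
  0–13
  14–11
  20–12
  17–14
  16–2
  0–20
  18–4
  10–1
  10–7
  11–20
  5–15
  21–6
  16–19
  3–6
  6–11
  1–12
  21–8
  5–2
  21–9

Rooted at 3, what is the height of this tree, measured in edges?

The longest root-to-leaf path is 3-6-11-20-12-1-10-7 (7 edges).

7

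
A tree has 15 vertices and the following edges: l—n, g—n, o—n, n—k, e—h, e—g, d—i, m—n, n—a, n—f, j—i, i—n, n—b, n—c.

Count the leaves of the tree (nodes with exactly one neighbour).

11

Degree-1 nodes: a, b, c, d, f, h, j, k, l, m, o — 11 of them.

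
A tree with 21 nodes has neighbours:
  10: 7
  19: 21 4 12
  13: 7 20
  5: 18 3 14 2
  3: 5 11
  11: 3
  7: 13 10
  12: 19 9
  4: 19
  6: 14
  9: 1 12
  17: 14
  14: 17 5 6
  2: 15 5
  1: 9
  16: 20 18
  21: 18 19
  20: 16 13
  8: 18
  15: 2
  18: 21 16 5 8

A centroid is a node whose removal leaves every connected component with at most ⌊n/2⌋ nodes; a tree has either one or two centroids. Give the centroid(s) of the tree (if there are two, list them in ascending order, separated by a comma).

If 18 is removed the pieces have sizes 8, 6, 5, 1, all ≤ ⌊21/2⌋ = 10.
Every other node leaves some component of size > 10, so the centroid is unique.

18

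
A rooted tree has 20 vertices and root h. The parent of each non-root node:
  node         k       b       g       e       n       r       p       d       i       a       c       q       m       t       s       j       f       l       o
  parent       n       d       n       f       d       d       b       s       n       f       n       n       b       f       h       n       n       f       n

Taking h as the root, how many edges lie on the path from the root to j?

Path from h to j: h → s → d → n → j, which has 4 edges.

4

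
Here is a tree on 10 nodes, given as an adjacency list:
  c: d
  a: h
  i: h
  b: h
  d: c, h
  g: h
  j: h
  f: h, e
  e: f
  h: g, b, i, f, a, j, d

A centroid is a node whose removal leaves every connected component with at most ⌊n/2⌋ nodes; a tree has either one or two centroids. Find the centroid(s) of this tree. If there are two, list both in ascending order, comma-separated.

h

If h is removed the pieces have sizes 2, 2, 1, 1, 1, 1, 1, all ≤ ⌊10/2⌋ = 5.
Every other node leaves some component of size > 5, so the centroid is unique.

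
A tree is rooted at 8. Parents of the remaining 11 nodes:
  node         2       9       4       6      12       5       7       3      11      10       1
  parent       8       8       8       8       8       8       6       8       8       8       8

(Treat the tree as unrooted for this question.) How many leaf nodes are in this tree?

The leaves are 1, 2, 3, 4, 5, 7, 9, 10, 11, 12.
That is 10 leaves.

10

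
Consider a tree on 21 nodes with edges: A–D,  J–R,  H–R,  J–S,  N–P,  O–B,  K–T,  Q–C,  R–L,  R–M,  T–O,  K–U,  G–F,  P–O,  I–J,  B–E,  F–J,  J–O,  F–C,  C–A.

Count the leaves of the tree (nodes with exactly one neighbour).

Degree-1 nodes: D, E, G, H, I, L, M, N, Q, S, U — 11 of them.

11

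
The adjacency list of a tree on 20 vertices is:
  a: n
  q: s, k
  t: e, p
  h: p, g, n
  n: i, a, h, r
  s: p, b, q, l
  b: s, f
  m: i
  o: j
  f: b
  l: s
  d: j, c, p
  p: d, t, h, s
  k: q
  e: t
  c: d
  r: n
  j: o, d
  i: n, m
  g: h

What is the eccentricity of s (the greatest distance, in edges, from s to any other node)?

5

Distances from s peak at 5, attained at m.
s-p-h-n-i-m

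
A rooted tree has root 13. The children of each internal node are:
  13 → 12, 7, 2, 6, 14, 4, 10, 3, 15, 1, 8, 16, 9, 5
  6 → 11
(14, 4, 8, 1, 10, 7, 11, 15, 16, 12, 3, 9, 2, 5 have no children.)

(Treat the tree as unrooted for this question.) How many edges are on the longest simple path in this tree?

3

Starting from 11, a farthest node is 1 at distance 3.
One longest path: 11 – 6 – 13 – 1.
So the diameter is 3.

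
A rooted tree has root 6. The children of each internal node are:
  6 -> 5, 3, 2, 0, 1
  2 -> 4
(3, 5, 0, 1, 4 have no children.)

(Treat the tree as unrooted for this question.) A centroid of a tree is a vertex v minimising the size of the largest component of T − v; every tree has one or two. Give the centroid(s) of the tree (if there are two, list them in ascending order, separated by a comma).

6

If 6 is removed the pieces have sizes 2, 1, 1, 1, 1, all ≤ ⌊7/2⌋ = 3.
Every other node leaves some component of size > 3, so the centroid is unique.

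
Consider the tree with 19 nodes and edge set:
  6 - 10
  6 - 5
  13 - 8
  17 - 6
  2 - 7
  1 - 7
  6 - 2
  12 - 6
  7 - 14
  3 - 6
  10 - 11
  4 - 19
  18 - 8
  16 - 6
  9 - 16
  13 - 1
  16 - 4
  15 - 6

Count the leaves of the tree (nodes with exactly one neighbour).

Exactly 10 nodes have a single neighbour: 3, 5, 9, 11, 12, 14, 15, 17, 18, 19.

10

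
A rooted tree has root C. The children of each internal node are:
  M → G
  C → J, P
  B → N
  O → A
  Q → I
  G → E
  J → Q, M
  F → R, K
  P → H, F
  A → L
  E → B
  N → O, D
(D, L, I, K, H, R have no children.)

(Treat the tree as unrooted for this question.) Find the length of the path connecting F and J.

The path is F - P - C - J, which has 3 edges.

3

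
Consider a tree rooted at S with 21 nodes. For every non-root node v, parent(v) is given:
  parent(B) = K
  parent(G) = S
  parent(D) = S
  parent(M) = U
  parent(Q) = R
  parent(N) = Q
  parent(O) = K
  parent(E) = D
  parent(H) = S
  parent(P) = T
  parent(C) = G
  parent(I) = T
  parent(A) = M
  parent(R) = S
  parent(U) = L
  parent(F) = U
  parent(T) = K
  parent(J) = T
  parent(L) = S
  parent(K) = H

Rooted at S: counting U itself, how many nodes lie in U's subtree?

The subtree rooted at U contains: U, M, F, A — 4 nodes.

4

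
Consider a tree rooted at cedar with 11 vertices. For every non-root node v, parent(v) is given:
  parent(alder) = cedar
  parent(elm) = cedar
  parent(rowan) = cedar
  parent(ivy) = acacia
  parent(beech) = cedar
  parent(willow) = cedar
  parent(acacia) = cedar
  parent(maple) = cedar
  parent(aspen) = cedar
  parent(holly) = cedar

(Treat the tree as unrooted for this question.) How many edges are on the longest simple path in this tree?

BFS from ivy reaches beech last, at distance 3; BFS from beech confirms no node is farther.
Path: ivy–acacia–cedar–beech.

3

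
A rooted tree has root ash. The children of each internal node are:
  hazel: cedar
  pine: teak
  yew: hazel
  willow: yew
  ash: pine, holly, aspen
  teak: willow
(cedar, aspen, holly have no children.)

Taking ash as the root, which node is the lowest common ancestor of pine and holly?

ash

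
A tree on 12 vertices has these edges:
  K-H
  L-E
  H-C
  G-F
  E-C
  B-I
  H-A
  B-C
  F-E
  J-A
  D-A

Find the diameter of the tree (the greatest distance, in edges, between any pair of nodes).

6

A longest path is J-A-H-C-E-F-G, with 6 edges.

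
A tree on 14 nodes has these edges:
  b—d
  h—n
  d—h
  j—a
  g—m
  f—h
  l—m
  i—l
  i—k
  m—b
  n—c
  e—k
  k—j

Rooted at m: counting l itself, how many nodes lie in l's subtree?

6

l's subtree: {l, i, k, e, j, a}, size 6.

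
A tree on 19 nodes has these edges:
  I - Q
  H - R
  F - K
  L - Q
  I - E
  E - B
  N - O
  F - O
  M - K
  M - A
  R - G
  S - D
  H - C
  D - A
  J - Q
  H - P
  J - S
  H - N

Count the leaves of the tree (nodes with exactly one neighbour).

5

Degree-1 nodes: B, C, G, L, P — 5 of them.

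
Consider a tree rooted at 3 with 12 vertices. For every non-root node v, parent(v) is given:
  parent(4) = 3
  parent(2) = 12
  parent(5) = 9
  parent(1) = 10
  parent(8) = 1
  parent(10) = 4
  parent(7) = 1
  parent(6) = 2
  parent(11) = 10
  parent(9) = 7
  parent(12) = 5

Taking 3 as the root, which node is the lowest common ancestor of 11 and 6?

10

Path 11→root: 11 10 4 3; path 6→root: 6 2 12 5 9 7 1 10 4 3.
First common node: 10.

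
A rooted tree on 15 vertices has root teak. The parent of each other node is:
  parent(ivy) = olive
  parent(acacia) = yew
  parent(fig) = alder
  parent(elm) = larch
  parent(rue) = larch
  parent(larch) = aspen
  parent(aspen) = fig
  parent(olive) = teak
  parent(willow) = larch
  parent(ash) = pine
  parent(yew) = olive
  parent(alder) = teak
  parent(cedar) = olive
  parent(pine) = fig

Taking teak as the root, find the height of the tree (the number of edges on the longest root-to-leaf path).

The longest root-to-leaf path is teak–alder–fig–aspen–larch–rue (5 edges).

5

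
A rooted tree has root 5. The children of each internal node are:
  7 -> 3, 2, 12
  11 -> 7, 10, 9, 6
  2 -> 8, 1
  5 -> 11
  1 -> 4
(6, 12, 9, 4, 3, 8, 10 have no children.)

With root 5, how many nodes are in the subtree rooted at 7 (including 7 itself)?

7's subtree: {7, 12, 3, 2, 1, 8, 4}, size 7.

7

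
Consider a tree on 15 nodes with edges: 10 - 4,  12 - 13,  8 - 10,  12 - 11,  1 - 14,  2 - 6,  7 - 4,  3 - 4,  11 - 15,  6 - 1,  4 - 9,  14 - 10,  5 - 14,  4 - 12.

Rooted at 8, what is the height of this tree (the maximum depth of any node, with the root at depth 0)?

5

A deepest node is 15, reached by 8-10-4-12-11-15.
That path has 5 edges, so the height is 5.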